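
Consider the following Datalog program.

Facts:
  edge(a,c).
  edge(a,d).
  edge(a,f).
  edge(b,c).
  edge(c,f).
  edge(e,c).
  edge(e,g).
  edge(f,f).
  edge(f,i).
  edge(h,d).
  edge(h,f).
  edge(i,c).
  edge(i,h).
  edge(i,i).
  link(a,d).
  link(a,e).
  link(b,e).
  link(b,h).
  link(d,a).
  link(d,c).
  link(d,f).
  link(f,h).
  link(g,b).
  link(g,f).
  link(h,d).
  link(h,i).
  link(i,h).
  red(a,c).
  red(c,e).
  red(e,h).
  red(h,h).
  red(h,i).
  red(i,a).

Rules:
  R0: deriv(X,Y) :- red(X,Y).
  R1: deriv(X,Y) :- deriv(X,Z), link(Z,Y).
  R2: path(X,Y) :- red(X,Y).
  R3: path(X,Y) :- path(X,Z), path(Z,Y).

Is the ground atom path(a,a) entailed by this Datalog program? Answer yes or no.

round 1: derive path(a,c) via R2 from red(a,c)
round 1: derive path(c,e) via R2 from red(c,e)
round 1: derive path(e,h) via R2 from red(e,h)
round 1: derive path(h,h) via R2 from red(h,h)
round 1: derive path(h,i) via R2 from red(h,i)
round 1: derive path(i,a) via R2 from red(i,a)
round 2: derive path(a,e) via R3 from path(a,c), path(c,e)
round 2: derive path(c,h) via R3 from path(c,e), path(e,h)
round 2: derive path(e,i) via R3 from path(e,h), path(h,i)
round 2: derive path(h,a) via R3 from path(h,i), path(i,a)
round 2: derive path(i,c) via R3 from path(i,a), path(a,c)
round 3: derive path(a,h) via R3 from path(a,c), path(c,h)
round 3: derive path(a,i) via R3 from path(a,e), path(e,i)
round 3: derive path(c,a) via R3 from path(c,h), path(h,a)
round 3: derive path(c,i) via R3 from path(c,e), path(e,i)
round 3: derive path(e,a) via R3 from path(e,h), path(h,a)
round 3: derive path(e,c) via R3 from path(e,i), path(i,c)
round 3: derive path(h,c) via R3 from path(h,a), path(a,c)
round 3: derive path(h,e) via R3 from path(h,a), path(a,e)
round 3: derive path(i,e) via R3 from path(i,a), path(a,e)
round 3: derive path(i,h) via R3 from path(i,c), path(c,h)
round 4: derive path(a,a) via R3 from path(a,c), path(c,a)
round 4: derive path(c,c) via R3 from path(c,a), path(a,c)
round 4: derive path(e,e) via R3 from path(e,a), path(a,e)
round 4: derive path(i,i) via R3 from path(i,a), path(a,i)

yes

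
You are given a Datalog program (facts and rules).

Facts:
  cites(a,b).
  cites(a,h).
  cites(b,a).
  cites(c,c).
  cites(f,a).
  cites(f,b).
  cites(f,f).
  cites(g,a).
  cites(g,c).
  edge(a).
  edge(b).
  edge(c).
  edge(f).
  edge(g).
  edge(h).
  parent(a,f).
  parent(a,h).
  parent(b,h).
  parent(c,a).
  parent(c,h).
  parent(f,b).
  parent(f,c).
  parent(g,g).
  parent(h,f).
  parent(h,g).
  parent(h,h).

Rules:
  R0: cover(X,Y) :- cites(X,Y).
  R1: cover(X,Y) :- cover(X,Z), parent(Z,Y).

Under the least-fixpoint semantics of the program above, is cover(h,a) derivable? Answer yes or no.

round 1: derive cover(a,b) via R0 from cites(a,b)
round 1: derive cover(a,h) via R0 from cites(a,h)
round 1: derive cover(b,a) via R0 from cites(b,a)
round 1: derive cover(c,c) via R0 from cites(c,c)
round 1: derive cover(f,a) via R0 from cites(f,a)
round 1: derive cover(f,b) via R0 from cites(f,b)
round 1: derive cover(f,f) via R0 from cites(f,f)
round 1: derive cover(g,a) via R0 from cites(g,a)
round 1: derive cover(g,c) via R0 from cites(g,c)
round 2: derive cover(a,f) via R1 from cover(a,h), parent(h,f)
round 2: derive cover(a,g) via R1 from cover(a,h), parent(h,g)
round 2: derive cover(b,f) via R1 from cover(b,a), parent(a,f)
round 2: derive cover(b,h) via R1 from cover(b,a), parent(a,h)
round 2: derive cover(c,a) via R1 from cover(c,c), parent(c,a)
round 2: derive cover(c,h) via R1 from cover(c,c), parent(c,h)
round 2: derive cover(f,c) via R1 from cover(f,f), parent(f,c)
round 2: derive cover(f,h) via R1 from cover(f,a), parent(a,h)
round 2: derive cover(g,f) via R1 from cover(g,a), parent(a,f)
round 2: derive cover(g,h) via R1 from cover(g,a), parent(a,h)
round 3: derive cover(a,c) via R1 from cover(a,f), parent(f,c)
round 3: derive cover(b,b) via R1 from cover(b,f), parent(f,b)
round 3: derive cover(b,c) via R1 from cover(b,f), parent(f,c)
round 3: derive cover(b,g) via R1 from cover(b,h), parent(h,g)
round 3: derive cover(c,f) via R1 from cover(c,a), parent(a,f)
round 3: derive cover(c,g) via R1 from cover(c,h), parent(h,g)
round 3: derive cover(f,g) via R1 from cover(f,h), parent(h,g)
round 3: derive cover(g,b) via R1 from cover(g,f), parent(f,b)
round 3: derive cover(g,g) via R1 from cover(g,h), parent(h,g)
round 4: derive cover(a,a) via R1 from cover(a,c), parent(c,a)
round 4: derive cover(c,b) via R1 from cover(c,f), parent(f,b)

no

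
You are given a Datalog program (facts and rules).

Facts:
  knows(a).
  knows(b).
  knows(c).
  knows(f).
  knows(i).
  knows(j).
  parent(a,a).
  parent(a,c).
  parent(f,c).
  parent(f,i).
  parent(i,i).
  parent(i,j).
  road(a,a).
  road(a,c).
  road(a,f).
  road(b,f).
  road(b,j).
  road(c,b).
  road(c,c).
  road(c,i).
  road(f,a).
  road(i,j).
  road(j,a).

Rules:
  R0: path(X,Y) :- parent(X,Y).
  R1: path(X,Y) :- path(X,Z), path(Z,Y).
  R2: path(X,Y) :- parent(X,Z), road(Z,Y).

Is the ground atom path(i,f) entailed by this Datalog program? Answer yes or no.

yes

round 1: derive path(a,a) via R0 from parent(a,a)
round 1: derive path(a,c) via R0 from parent(a,c)
round 1: derive path(f,c) via R0 from parent(f,c)
round 1: derive path(f,i) via R0 from parent(f,i)
round 1: derive path(i,i) via R0 from parent(i,i)
round 1: derive path(i,j) via R0 from parent(i,j)
round 1: derive path(a,b) via R2 from parent(a,c), road(c,b)
round 1: derive path(a,f) via R2 from parent(a,a), road(a,f)
round 1: derive path(a,i) via R2 from parent(a,c), road(c,i)
round 1: derive path(f,b) via R2 from parent(f,c), road(c,b)
round 1: derive path(f,j) via R2 from parent(f,i), road(i,j)
round 1: derive path(i,a) via R2 from parent(i,j), road(j,a)
round 2: derive path(a,j) via R1 from path(a,f), path(f,j)
round 2: derive path(f,a) via R1 from path(f,i), path(i,a)
round 2: derive path(i,b) via R1 from path(i,a), path(a,b)
round 2: derive path(i,c) via R1 from path(i,a), path(a,c)
round 2: derive path(i,f) via R1 from path(i,a), path(a,f)
round 3: derive path(f,f) via R1 from path(f,a), path(a,f)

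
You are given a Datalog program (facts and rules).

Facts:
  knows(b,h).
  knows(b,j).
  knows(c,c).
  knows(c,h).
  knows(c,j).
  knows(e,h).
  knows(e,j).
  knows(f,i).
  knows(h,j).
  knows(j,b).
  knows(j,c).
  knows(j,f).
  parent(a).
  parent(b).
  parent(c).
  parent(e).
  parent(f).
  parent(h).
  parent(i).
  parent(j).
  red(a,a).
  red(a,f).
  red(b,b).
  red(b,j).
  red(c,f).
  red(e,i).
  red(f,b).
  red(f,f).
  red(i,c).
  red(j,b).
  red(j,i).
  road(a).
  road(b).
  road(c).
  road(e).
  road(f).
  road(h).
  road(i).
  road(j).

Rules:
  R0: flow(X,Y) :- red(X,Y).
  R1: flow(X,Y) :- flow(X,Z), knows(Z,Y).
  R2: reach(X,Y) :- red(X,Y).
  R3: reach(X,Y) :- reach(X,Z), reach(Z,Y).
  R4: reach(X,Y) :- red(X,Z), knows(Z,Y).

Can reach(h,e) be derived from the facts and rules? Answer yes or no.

round 1: derive reach(a,a) via R2 from red(a,a)
round 1: derive reach(a,f) via R2 from red(a,f)
round 1: derive reach(b,b) via R2 from red(b,b)
round 1: derive reach(b,j) via R2 from red(b,j)
round 1: derive reach(c,f) via R2 from red(c,f)
round 1: derive reach(e,i) via R2 from red(e,i)
round 1: derive reach(f,b) via R2 from red(f,b)
round 1: derive reach(f,f) via R2 from red(f,f)
round 1: derive reach(i,c) via R2 from red(i,c)
round 1: derive reach(j,b) via R2 from red(j,b)
round 1: derive reach(j,i) via R2 from red(j,i)
round 1: derive reach(a,i) via R4 from red(a,f), knows(f,i)
round 1: derive reach(b,c) via R4 from red(b,j), knows(j,c)
round 1: derive reach(b,f) via R4 from red(b,j), knows(j,f)
round 1: derive reach(b,h) via R4 from red(b,b), knows(b,h)
round 1: derive reach(c,i) via R4 from red(c,f), knows(f,i)
round 1: derive reach(f,h) via R4 from red(f,b), knows(b,h)
round 1: derive reach(f,i) via R4 from red(f,f), knows(f,i)
round 1: derive reach(f,j) via R4 from red(f,b), knows(b,j)
round 1: derive reach(i,h) via R4 from red(i,c), knows(c,h)
round 1: derive reach(i,j) via R4 from red(i,c), knows(c,j)
round 1: derive reach(j,h) via R4 from red(j,b), knows(b,h)
round 1: derive reach(j,j) via R4 from red(j,b), knows(b,j)
round 2: derive reach(a,b) via R3 from reach(a,f), reach(f,b)
round 2: derive reach(a,c) via R3 from reach(a,i), reach(i,c)
round 2: derive reach(a,h) via R3 from reach(a,f), reach(f,h)
round 2: derive reach(a,j) via R3 from reach(a,f), reach(f,j)
round 2: derive reach(b,i) via R3 from reach(b,c), reach(c,i)
round 2: derive reach(c,b) via R3 from reach(c,f), reach(f,b)
round 2: derive reach(c,c) via R3 from reach(c,i), reach(i,c)
round 2: derive reach(c,h) via R3 from reach(c,f), reach(f,h)
round 2: derive reach(c,j) via R3 from reach(c,f), reach(f,j)
round 2: derive reach(e,c) via R3 from reach(e,i), reach(i,c)
round 2: derive reach(e,h) via R3 from reach(e,i), reach(i,h)
round 2: derive reach(e,j) via R3 from reach(e,i), reach(i,j)
round 2: derive reach(f,c) via R3 from reach(f,b), reach(b,c)
round 2: derive reach(i,b) via R3 from reach(i,j), reach(j,b)
round 2: derive reach(i,f) via R3 from reach(i,c), reach(c,f)
round 2: derive reach(i,i) via R3 from reach(i,c), reach(c,i)
round 2: derive reach(j,c) via R3 from reach(j,b), reach(b,c)
round 2: derive reach(j,f) via R3 from reach(j,b), reach(b,f)
round 3: derive reach(e,b) via R3 from reach(e,c), reach(c,b)
round 3: derive reach(e,f) via R3 from reach(e,c), reach(c,f)

no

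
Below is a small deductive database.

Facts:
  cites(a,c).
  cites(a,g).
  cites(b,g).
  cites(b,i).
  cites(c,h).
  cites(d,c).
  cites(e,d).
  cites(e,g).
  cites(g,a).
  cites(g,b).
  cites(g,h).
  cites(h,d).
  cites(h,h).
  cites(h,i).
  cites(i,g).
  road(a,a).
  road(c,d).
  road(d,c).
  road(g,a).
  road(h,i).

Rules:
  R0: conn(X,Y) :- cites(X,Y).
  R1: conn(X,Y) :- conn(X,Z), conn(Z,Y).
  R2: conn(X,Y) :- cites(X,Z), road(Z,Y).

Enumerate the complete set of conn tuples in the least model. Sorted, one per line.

conn(a,a)
conn(a,b)
conn(a,c)
conn(a,d)
conn(a,g)
conn(a,h)
conn(a,i)
conn(b,a)
conn(b,b)
conn(b,c)
conn(b,d)
conn(b,g)
conn(b,h)
conn(b,i)
conn(c,a)
conn(c,b)
conn(c,c)
conn(c,d)
conn(c,g)
conn(c,h)
conn(c,i)
conn(d,a)
conn(d,b)
conn(d,c)
conn(d,d)
conn(d,g)
conn(d,h)
conn(d,i)
conn(e,a)
conn(e,b)
conn(e,c)
conn(e,d)
conn(e,g)
conn(e,h)
conn(e,i)
conn(g,a)
conn(g,b)
conn(g,c)
conn(g,d)
conn(g,g)
conn(g,h)
conn(g,i)
conn(h,a)
conn(h,b)
conn(h,c)
conn(h,d)
conn(h,g)
conn(h,h)
conn(h,i)
conn(i,a)
conn(i,b)
conn(i,c)
conn(i,d)
conn(i,g)
conn(i,h)
conn(i,i)

round 1: derive conn(a,c) via R0 from cites(a,c)
round 1: derive conn(a,g) via R0 from cites(a,g)
round 1: derive conn(b,g) via R0 from cites(b,g)
round 1: derive conn(b,i) via R0 from cites(b,i)
round 1: derive conn(c,h) via R0 from cites(c,h)
round 1: derive conn(d,c) via R0 from cites(d,c)
round 1: derive conn(e,d) via R0 from cites(e,d)
round 1: derive conn(e,g) via R0 from cites(e,g)
round 1: derive conn(g,a) via R0 from cites(g,a)
round 1: derive conn(g,b) via R0 from cites(g,b)
round 1: derive conn(g,h) via R0 from cites(g,h)
round 1: derive conn(h,d) via R0 from cites(h,d)
round 1: derive conn(h,h) via R0 from cites(h,h)
round 1: derive conn(h,i) via R0 from cites(h,i)
round 1: derive conn(i,g) via R0 from cites(i,g)
round 1: derive conn(a,a) via R2 from cites(a,g), road(g,a)
round 1: derive conn(a,d) via R2 from cites(a,c), road(c,d)
round 1: derive conn(b,a) via R2 from cites(b,g), road(g,a)
round 1: derive conn(c,i) via R2 from cites(c,h), road(h,i)
round 1: derive conn(d,d) via R2 from cites(d,c), road(c,d)
round 1: derive conn(e,a) via R2 from cites(e,g), road(g,a)
round 1: derive conn(e,c) via R2 from cites(e,d), road(d,c)
round 1: derive conn(g,i) via R2 from cites(g,h), road(h,i)
round 1: derive conn(h,c) via R2 from cites(h,d), road(d,c)
round 1: derive conn(i,a) via R2 from cites(i,g), road(g,a)
round 2: derive conn(a,b) via R1 from conn(a,g), conn(g,b)
round 2: derive conn(a,h) via R1 from conn(a,c), conn(c,h)
round 2: derive conn(a,i) via R1 from conn(a,c), conn(c,i)
round 2: derive conn(b,b) via R1 from conn(b,g), conn(g,b)
round 2: derive conn(b,c) via R1 from conn(b,a), conn(a,c)
round 2: derive conn(b,d) via R1 from conn(b,a), conn(a,d)
round 2: derive conn(b,h) via R1 from conn(b,g), conn(g,h)
round 2: derive conn(c,a) via R1 from conn(c,i), conn(i,a)
round 2: derive conn(c,c) via R1 from conn(c,h), conn(h,c)
round 2: derive conn(c,d) via R1 from conn(c,h), conn(h,d)
round 2: derive conn(c,g) via R1 from conn(c,i), conn(i,g)
round 2: derive conn(d,h) via R1 from conn(d,c), conn(c,h)
round 2: derive conn(d,i) via R1 from conn(d,c), conn(c,i)
round 2: derive conn(e,b) via R1 from conn(e,g), conn(g,b)
round 2: derive conn(e,h) via R1 from conn(e,c), conn(c,h)
round 2: derive conn(e,i) via R1 from conn(e,c), conn(c,i)
round 2: derive conn(g,c) via R1 from conn(g,a), conn(a,c)
round 2: derive conn(g,d) via R1 from conn(g,a), conn(a,d)
round 2: derive conn(g,g) via R1 from conn(g,a), conn(a,g)
round 2: derive conn(h,a) via R1 from conn(h,i), conn(i,a)
round 2: derive conn(h,g) via R1 from conn(h,i), conn(i,g)
round 2: derive conn(i,b) via R1 from conn(i,g), conn(g,b)
round 2: derive conn(i,c) via R1 from conn(i,a), conn(a,c)
round 2: derive conn(i,d) via R1 from conn(i,a), conn(a,d)
round 2: derive conn(i,h) via R1 from conn(i,g), conn(g,h)
round 2: derive conn(i,i) via R1 from conn(i,g), conn(g,i)
round 3: derive conn(c,b) via R1 from conn(c,a), conn(a,b)
round 3: derive conn(d,a) via R1 from conn(d,c), conn(c,a)
round 3: derive conn(d,b) via R1 from conn(d,i), conn(i,b)
round 3: derive conn(d,g) via R1 from conn(d,c), conn(c,g)
round 3: derive conn(h,b) via R1 from conn(h,a), conn(a,b)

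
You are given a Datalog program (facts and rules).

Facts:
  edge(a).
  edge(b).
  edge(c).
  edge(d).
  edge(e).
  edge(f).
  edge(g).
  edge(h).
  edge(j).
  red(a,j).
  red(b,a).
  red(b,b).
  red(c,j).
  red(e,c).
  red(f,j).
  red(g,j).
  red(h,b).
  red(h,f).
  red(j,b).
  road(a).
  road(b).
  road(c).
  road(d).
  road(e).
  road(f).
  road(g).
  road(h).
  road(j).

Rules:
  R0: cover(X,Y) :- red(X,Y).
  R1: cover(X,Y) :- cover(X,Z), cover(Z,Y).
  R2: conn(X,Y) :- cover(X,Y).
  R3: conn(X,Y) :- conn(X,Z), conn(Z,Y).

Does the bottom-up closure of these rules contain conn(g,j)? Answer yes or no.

round 1: derive cover(a,j) via R0 from red(a,j)
round 1: derive cover(b,a) via R0 from red(b,a)
round 1: derive cover(b,b) via R0 from red(b,b)
round 1: derive cover(c,j) via R0 from red(c,j)
round 1: derive cover(e,c) via R0 from red(e,c)
round 1: derive cover(f,j) via R0 from red(f,j)
round 1: derive cover(g,j) via R0 from red(g,j)
round 1: derive cover(h,b) via R0 from red(h,b)
round 1: derive cover(h,f) via R0 from red(h,f)
round 1: derive cover(j,b) via R0 from red(j,b)
round 2: derive cover(a,b) via R1 from cover(a,j), cover(j,b)
round 2: derive cover(b,j) via R1 from cover(b,a), cover(a,j)
round 2: derive cover(c,b) via R1 from cover(c,j), cover(j,b)
round 2: derive cover(e,j) via R1 from cover(e,c), cover(c,j)
round 2: derive cover(f,b) via R1 from cover(f,j), cover(j,b)
round 2: derive cover(g,b) via R1 from cover(g,j), cover(j,b)
round 2: derive cover(h,a) via R1 from cover(h,b), cover(b,a)
round 2: derive cover(h,j) via R1 from cover(h,f), cover(f,j)
round 2: derive cover(j,a) via R1 from cover(j,b), cover(b,a)
round 2: derive conn(a,j) via R2 from cover(a,j)
round 2: derive conn(b,a) via R2 from cover(b,a)
round 2: derive conn(b,b) via R2 from cover(b,b)
round 2: derive conn(c,j) via R2 from cover(c,j)
round 2: derive conn(e,c) via R2 from cover(e,c)
round 2: derive conn(f,j) via R2 from cover(f,j)
round 2: derive conn(g,j) via R2 from cover(g,j)
round 2: derive conn(h,b) via R2 from cover(h,b)
round 2: derive conn(h,f) via R2 from cover(h,f)
round 2: derive conn(j,b) via R2 from cover(j,b)
round 3: derive cover(a,a) via R1 from cover(a,b), cover(b,a)
round 3: derive cover(c,a) via R1 from cover(c,b), cover(b,a)
round 3: derive cover(e,a) via R1 from cover(e,j), cover(j,a)
round 3: derive cover(e,b) via R1 from cover(e,c), cover(c,b)
round 3: derive cover(f,a) via R1 from cover(f,b), cover(b,a)
round 3: derive cover(g,a) via R1 from cover(g,b), cover(b,a)
round 3: derive cover(j,j) via R1 from cover(j,a), cover(a,j)
round 3: derive conn(a,b) via R2 from cover(a,b)
round 3: derive conn(b,j) via R2 from cover(b,j)
round 3: derive conn(c,b) via R2 from cover(c,b)
round 3: derive conn(e,j) via R2 from cover(e,j)
round 3: derive conn(f,b) via R2 from cover(f,b)
round 3: derive conn(g,b) via R2 from cover(g,b)
round 3: derive conn(h,a) via R2 from cover(h,a)
round 3: derive conn(h,j) via R2 from cover(h,j)
round 3: derive conn(j,a) via R2 from cover(j,a)
round 4: derive conn(a,a) via R2 from cover(a,a)
round 4: derive conn(c,a) via R2 from cover(c,a)
round 4: derive conn(e,a) via R2 from cover(e,a)
round 4: derive conn(e,b) via R2 from cover(e,b)
round 4: derive conn(f,a) via R2 from cover(f,a)
round 4: derive conn(g,a) via R2 from cover(g,a)
round 4: derive conn(j,j) via R2 from cover(j,j)

yes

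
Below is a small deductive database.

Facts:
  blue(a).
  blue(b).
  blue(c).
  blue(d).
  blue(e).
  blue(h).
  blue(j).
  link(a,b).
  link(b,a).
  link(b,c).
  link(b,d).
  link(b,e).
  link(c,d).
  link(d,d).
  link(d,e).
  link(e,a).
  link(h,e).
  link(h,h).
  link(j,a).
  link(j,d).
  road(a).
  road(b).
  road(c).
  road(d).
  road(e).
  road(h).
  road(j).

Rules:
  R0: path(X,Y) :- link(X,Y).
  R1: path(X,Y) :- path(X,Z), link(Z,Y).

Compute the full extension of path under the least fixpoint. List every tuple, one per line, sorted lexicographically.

round 1: derive path(a,b) via R0 from link(a,b)
round 1: derive path(b,a) via R0 from link(b,a)
round 1: derive path(b,c) via R0 from link(b,c)
round 1: derive path(b,d) via R0 from link(b,d)
round 1: derive path(b,e) via R0 from link(b,e)
round 1: derive path(c,d) via R0 from link(c,d)
round 1: derive path(d,d) via R0 from link(d,d)
round 1: derive path(d,e) via R0 from link(d,e)
round 1: derive path(e,a) via R0 from link(e,a)
round 1: derive path(h,e) via R0 from link(h,e)
round 1: derive path(h,h) via R0 from link(h,h)
round 1: derive path(j,a) via R0 from link(j,a)
round 1: derive path(j,d) via R0 from link(j,d)
round 2: derive path(a,a) via R1 from path(a,b), link(b,a)
round 2: derive path(a,c) via R1 from path(a,b), link(b,c)
round 2: derive path(a,d) via R1 from path(a,b), link(b,d)
round 2: derive path(a,e) via R1 from path(a,b), link(b,e)
round 2: derive path(b,b) via R1 from path(b,a), link(a,b)
round 2: derive path(c,e) via R1 from path(c,d), link(d,e)
round 2: derive path(d,a) via R1 from path(d,e), link(e,a)
round 2: derive path(e,b) via R1 from path(e,a), link(a,b)
round 2: derive path(h,a) via R1 from path(h,e), link(e,a)
round 2: derive path(j,b) via R1 from path(j,a), link(a,b)
round 2: derive path(j,e) via R1 from path(j,d), link(d,e)
round 3: derive path(c,a) via R1 from path(c,e), link(e,a)
round 3: derive path(d,b) via R1 from path(d,a), link(a,b)
round 3: derive path(e,c) via R1 from path(e,b), link(b,c)
round 3: derive path(e,d) via R1 from path(e,b), link(b,d)
round 3: derive path(e,e) via R1 from path(e,b), link(b,e)
round 3: derive path(h,b) via R1 from path(h,a), link(a,b)
round 3: derive path(j,c) via R1 from path(j,b), link(b,c)
round 4: derive path(c,b) via R1 from path(c,a), link(a,b)
round 4: derive path(d,c) via R1 from path(d,b), link(b,c)
round 4: derive path(h,c) via R1 from path(h,b), link(b,c)
round 4: derive path(h,d) via R1 from path(h,b), link(b,d)
round 5: derive path(c,c) via R1 from path(c,b), link(b,c)

path(a,a)
path(a,b)
path(a,c)
path(a,d)
path(a,e)
path(b,a)
path(b,b)
path(b,c)
path(b,d)
path(b,e)
path(c,a)
path(c,b)
path(c,c)
path(c,d)
path(c,e)
path(d,a)
path(d,b)
path(d,c)
path(d,d)
path(d,e)
path(e,a)
path(e,b)
path(e,c)
path(e,d)
path(e,e)
path(h,a)
path(h,b)
path(h,c)
path(h,d)
path(h,e)
path(h,h)
path(j,a)
path(j,b)
path(j,c)
path(j,d)
path(j,e)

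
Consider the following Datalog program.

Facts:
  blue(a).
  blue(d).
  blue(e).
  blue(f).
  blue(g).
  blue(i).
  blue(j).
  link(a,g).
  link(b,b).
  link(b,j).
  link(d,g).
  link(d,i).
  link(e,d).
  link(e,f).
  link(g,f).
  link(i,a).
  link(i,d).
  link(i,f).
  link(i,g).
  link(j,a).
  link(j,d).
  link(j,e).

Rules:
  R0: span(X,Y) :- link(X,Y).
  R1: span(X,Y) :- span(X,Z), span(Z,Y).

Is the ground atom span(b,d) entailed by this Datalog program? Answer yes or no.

round 1: derive span(a,g) via R0 from link(a,g)
round 1: derive span(b,b) via R0 from link(b,b)
round 1: derive span(b,j) via R0 from link(b,j)
round 1: derive span(d,g) via R0 from link(d,g)
round 1: derive span(d,i) via R0 from link(d,i)
round 1: derive span(e,d) via R0 from link(e,d)
round 1: derive span(e,f) via R0 from link(e,f)
round 1: derive span(g,f) via R0 from link(g,f)
round 1: derive span(i,a) via R0 from link(i,a)
round 1: derive span(i,d) via R0 from link(i,d)
round 1: derive span(i,f) via R0 from link(i,f)
round 1: derive span(i,g) via R0 from link(i,g)
round 1: derive span(j,a) via R0 from link(j,a)
round 1: derive span(j,d) via R0 from link(j,d)
round 1: derive span(j,e) via R0 from link(j,e)
round 2: derive span(a,f) via R1 from span(a,g), span(g,f)
round 2: derive span(b,a) via R1 from span(b,j), span(j,a)
round 2: derive span(b,d) via R1 from span(b,j), span(j,d)
round 2: derive span(b,e) via R1 from span(b,j), span(j,e)
round 2: derive span(d,a) via R1 from span(d,i), span(i,a)
round 2: derive span(d,d) via R1 from span(d,i), span(i,d)
round 2: derive span(d,f) via R1 from span(d,g), span(g,f)
round 2: derive span(e,g) via R1 from span(e,d), span(d,g)
round 2: derive span(e,i) via R1 from span(e,d), span(d,i)
round 2: derive span(i,i) via R1 from span(i,d), span(d,i)
round 2: derive span(j,f) via R1 from span(j,e), span(e,f)
round 2: derive span(j,g) via R1 from span(j,a), span(a,g)
round 2: derive span(j,i) via R1 from span(j,d), span(d,i)
round 3: derive span(b,f) via R1 from span(b,a), span(a,f)
round 3: derive span(b,g) via R1 from span(b,a), span(a,g)
round 3: derive span(b,i) via R1 from span(b,d), span(d,i)
round 3: derive span(e,a) via R1 from span(e,d), span(d,a)

yes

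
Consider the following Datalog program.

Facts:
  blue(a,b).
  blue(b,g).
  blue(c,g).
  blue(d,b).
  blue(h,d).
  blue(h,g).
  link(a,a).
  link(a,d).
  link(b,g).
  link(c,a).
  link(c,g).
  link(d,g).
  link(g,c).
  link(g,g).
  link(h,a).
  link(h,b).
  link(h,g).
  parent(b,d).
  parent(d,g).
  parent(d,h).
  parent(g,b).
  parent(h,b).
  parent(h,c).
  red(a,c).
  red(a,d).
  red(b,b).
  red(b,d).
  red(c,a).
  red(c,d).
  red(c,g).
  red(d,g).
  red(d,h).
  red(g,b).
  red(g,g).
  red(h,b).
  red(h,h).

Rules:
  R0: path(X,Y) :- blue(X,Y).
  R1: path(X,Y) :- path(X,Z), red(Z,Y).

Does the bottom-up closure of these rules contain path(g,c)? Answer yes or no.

round 1: derive path(a,b) via R0 from blue(a,b)
round 1: derive path(b,g) via R0 from blue(b,g)
round 1: derive path(c,g) via R0 from blue(c,g)
round 1: derive path(d,b) via R0 from blue(d,b)
round 1: derive path(h,d) via R0 from blue(h,d)
round 1: derive path(h,g) via R0 from blue(h,g)
round 2: derive path(a,d) via R1 from path(a,b), red(b,d)
round 2: derive path(b,b) via R1 from path(b,g), red(g,b)
round 2: derive path(c,b) via R1 from path(c,g), red(g,b)
round 2: derive path(d,d) via R1 from path(d,b), red(b,d)
round 2: derive path(h,b) via R1 from path(h,g), red(g,b)
round 2: derive path(h,h) via R1 from path(h,d), red(d,h)
round 3: derive path(a,g) via R1 from path(a,d), red(d,g)
round 3: derive path(a,h) via R1 from path(a,d), red(d,h)
round 3: derive path(b,d) via R1 from path(b,b), red(b,d)
round 3: derive path(c,d) via R1 from path(c,b), red(b,d)
round 3: derive path(d,g) via R1 from path(d,d), red(d,g)
round 3: derive path(d,h) via R1 from path(d,d), red(d,h)
round 4: derive path(b,h) via R1 from path(b,d), red(d,h)
round 4: derive path(c,h) via R1 from path(c,d), red(d,h)

no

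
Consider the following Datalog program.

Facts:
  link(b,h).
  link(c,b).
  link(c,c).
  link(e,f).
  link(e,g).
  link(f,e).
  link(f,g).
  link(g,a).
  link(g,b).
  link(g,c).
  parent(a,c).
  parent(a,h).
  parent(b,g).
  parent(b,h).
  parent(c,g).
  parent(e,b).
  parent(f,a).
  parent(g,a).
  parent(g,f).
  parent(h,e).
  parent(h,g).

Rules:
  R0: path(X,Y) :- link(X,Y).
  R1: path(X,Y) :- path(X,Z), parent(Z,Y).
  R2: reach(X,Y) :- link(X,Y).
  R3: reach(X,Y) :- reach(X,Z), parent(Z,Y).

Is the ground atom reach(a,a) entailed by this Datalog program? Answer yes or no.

round 1: derive reach(b,h) via R2 from link(b,h)
round 1: derive reach(c,b) via R2 from link(c,b)
round 1: derive reach(c,c) via R2 from link(c,c)
round 1: derive reach(e,f) via R2 from link(e,f)
round 1: derive reach(e,g) via R2 from link(e,g)
round 1: derive reach(f,e) via R2 from link(f,e)
round 1: derive reach(f,g) via R2 from link(f,g)
round 1: derive reach(g,a) via R2 from link(g,a)
round 1: derive reach(g,b) via R2 from link(g,b)
round 1: derive reach(g,c) via R2 from link(g,c)
round 2: derive reach(b,e) via R3 from reach(b,h), parent(h,e)
round 2: derive reach(b,g) via R3 from reach(b,h), parent(h,g)
round 2: derive reach(c,g) via R3 from reach(c,b), parent(b,g)
round 2: derive reach(c,h) via R3 from reach(c,b), parent(b,h)
round 2: derive reach(e,a) via R3 from reach(e,f), parent(f,a)
round 2: derive reach(f,a) via R3 from reach(f,g), parent(g,a)
round 2: derive reach(f,b) via R3 from reach(f,e), parent(e,b)
round 2: derive reach(f,f) via R3 from reach(f,g), parent(g,f)
round 2: derive reach(g,g) via R3 from reach(g,b), parent(b,g)
round 2: derive reach(g,h) via R3 from reach(g,a), parent(a,h)
round 3: derive reach(b,a) via R3 from reach(b,g), parent(g,a)
round 3: derive reach(b,b) via R3 from reach(b,e), parent(e,b)
round 3: derive reach(b,f) via R3 from reach(b,g), parent(g,f)
round 3: derive reach(c,a) via R3 from reach(c,g), parent(g,a)
round 3: derive reach(c,e) via R3 from reach(c,h), parent(h,e)
round 3: derive reach(c,f) via R3 from reach(c,g), parent(g,f)
round 3: derive reach(e,c) via R3 from reach(e,a), parent(a,c)
round 3: derive reach(e,h) via R3 from reach(e,a), parent(a,h)
round 3: derive reach(f,c) via R3 from reach(f,a), parent(a,c)
round 3: derive reach(f,h) via R3 from reach(f,a), parent(a,h)
round 3: derive reach(g,e) via R3 from reach(g,h), parent(h,e)
round 3: derive reach(g,f) via R3 from reach(g,g), parent(g,f)
round 4: derive reach(b,c) via R3 from reach(b,a), parent(a,c)
round 4: derive reach(e,e) via R3 from reach(e,h), parent(h,e)
round 5: derive reach(e,b) via R3 from reach(e,e), parent(e,b)

no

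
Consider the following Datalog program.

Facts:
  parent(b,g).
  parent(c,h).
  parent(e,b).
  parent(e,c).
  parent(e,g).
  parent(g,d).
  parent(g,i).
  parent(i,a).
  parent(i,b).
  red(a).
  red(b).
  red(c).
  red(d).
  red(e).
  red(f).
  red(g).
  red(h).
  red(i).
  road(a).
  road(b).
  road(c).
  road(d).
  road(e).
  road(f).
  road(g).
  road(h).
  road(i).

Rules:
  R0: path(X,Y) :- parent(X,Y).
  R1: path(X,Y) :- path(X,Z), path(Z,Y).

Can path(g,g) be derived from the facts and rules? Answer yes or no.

yes

round 1: derive path(b,g) via R0 from parent(b,g)
round 1: derive path(c,h) via R0 from parent(c,h)
round 1: derive path(e,b) via R0 from parent(e,b)
round 1: derive path(e,c) via R0 from parent(e,c)
round 1: derive path(e,g) via R0 from parent(e,g)
round 1: derive path(g,d) via R0 from parent(g,d)
round 1: derive path(g,i) via R0 from parent(g,i)
round 1: derive path(i,a) via R0 from parent(i,a)
round 1: derive path(i,b) via R0 from parent(i,b)
round 2: derive path(b,d) via R1 from path(b,g), path(g,d)
round 2: derive path(b,i) via R1 from path(b,g), path(g,i)
round 2: derive path(e,d) via R1 from path(e,g), path(g,d)
round 2: derive path(e,h) via R1 from path(e,c), path(c,h)
round 2: derive path(e,i) via R1 from path(e,g), path(g,i)
round 2: derive path(g,a) via R1 from path(g,i), path(i,a)
round 2: derive path(g,b) via R1 from path(g,i), path(i,b)
round 2: derive path(i,g) via R1 from path(i,b), path(b,g)
round 3: derive path(b,a) via R1 from path(b,g), path(g,a)
round 3: derive path(b,b) via R1 from path(b,g), path(g,b)
round 3: derive path(e,a) via R1 from path(e,g), path(g,a)
round 3: derive path(g,g) via R1 from path(g,b), path(b,g)
round 3: derive path(i,d) via R1 from path(i,b), path(b,d)
round 3: derive path(i,i) via R1 from path(i,b), path(b,i)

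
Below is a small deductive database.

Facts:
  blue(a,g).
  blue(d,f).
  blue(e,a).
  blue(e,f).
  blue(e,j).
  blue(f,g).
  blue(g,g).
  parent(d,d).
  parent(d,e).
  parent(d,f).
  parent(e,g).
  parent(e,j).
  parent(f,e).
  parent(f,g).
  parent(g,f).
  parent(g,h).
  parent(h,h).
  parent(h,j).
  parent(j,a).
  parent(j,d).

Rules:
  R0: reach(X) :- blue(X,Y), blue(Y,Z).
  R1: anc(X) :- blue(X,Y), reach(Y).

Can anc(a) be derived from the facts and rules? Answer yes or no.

yes

round 1: derive reach(a) via R0 from blue(a,g), blue(g,g)
round 1: derive reach(d) via R0 from blue(d,f), blue(f,g)
round 1: derive reach(e) via R0 from blue(e,a), blue(a,g)
round 1: derive reach(f) via R0 from blue(f,g), blue(g,g)
round 1: derive reach(g) via R0 from blue(g,g), blue(g,g)
round 2: derive anc(a) via R1 from blue(a,g), reach(g)
round 2: derive anc(d) via R1 from blue(d,f), reach(f)
round 2: derive anc(e) via R1 from blue(e,a), reach(a)
round 2: derive anc(f) via R1 from blue(f,g), reach(g)
round 2: derive anc(g) via R1 from blue(g,g), reach(g)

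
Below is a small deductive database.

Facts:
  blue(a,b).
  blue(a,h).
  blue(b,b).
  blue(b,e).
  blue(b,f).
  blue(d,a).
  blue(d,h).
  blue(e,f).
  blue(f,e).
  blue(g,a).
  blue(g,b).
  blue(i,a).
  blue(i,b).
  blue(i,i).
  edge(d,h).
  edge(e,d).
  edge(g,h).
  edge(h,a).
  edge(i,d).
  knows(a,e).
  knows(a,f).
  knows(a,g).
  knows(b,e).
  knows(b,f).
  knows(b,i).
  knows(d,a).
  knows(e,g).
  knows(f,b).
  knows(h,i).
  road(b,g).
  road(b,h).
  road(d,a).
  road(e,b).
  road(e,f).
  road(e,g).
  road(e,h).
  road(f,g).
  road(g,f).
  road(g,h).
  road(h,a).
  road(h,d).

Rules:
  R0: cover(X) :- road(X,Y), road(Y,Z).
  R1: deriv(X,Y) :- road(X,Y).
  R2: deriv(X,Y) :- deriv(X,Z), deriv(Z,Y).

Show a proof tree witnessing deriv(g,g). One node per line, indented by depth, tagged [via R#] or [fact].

deriv(g,g)  [via R2]
  deriv(g,f)  [via R1]
    road(g,f)  [fact]
  deriv(f,g)  [via R1]
    road(f,g)  [fact]

round 1: derive deriv(b,g) via R1 from road(b,g)
round 1: derive deriv(b,h) via R1 from road(b,h)
round 1: derive deriv(d,a) via R1 from road(d,a)
round 1: derive deriv(e,b) via R1 from road(e,b)
round 1: derive deriv(e,f) via R1 from road(e,f)
round 1: derive deriv(e,g) via R1 from road(e,g)
round 1: derive deriv(e,h) via R1 from road(e,h)
round 1: derive deriv(f,g) via R1 from road(f,g)
round 1: derive deriv(g,f) via R1 from road(g,f)
round 1: derive deriv(g,h) via R1 from road(g,h)
round 1: derive deriv(h,a) via R1 from road(h,a)
round 1: derive deriv(h,d) via R1 from road(h,d)
round 2: derive deriv(b,a) via R2 from deriv(b,h), deriv(h,a)
round 2: derive deriv(b,d) via R2 from deriv(b,h), deriv(h,d)
round 2: derive deriv(b,f) via R2 from deriv(b,g), deriv(g,f)
round 2: derive deriv(e,a) via R2 from deriv(e,h), deriv(h,a)
round 2: derive deriv(e,d) via R2 from deriv(e,h), deriv(h,d)
round 2: derive deriv(f,f) via R2 from deriv(f,g), deriv(g,f)
round 2: derive deriv(f,h) via R2 from deriv(f,g), deriv(g,h)
round 2: derive deriv(g,a) via R2 from deriv(g,h), deriv(h,a)
round 2: derive deriv(g,d) via R2 from deriv(g,h), deriv(h,d)
round 2: derive deriv(g,g) via R2 from deriv(g,f), deriv(f,g)
round 3: derive deriv(f,a) via R2 from deriv(f,g), deriv(g,a)
round 3: derive deriv(f,d) via R2 from deriv(f,g), deriv(g,d)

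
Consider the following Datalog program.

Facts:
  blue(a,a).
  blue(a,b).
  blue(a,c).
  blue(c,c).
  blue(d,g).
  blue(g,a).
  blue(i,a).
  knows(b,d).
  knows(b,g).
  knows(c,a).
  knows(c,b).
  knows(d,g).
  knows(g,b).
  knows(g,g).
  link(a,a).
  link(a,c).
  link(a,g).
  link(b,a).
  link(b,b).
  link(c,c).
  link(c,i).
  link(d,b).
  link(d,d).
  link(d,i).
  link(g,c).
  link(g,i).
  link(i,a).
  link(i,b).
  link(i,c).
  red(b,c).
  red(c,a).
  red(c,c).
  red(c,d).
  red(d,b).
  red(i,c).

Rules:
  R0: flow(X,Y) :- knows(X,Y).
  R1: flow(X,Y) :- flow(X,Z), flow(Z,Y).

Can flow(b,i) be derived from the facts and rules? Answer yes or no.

round 1: derive flow(b,d) via R0 from knows(b,d)
round 1: derive flow(b,g) via R0 from knows(b,g)
round 1: derive flow(c,a) via R0 from knows(c,a)
round 1: derive flow(c,b) via R0 from knows(c,b)
round 1: derive flow(d,g) via R0 from knows(d,g)
round 1: derive flow(g,b) via R0 from knows(g,b)
round 1: derive flow(g,g) via R0 from knows(g,g)
round 2: derive flow(b,b) via R1 from flow(b,g), flow(g,b)
round 2: derive flow(c,d) via R1 from flow(c,b), flow(b,d)
round 2: derive flow(c,g) via R1 from flow(c,b), flow(b,g)
round 2: derive flow(d,b) via R1 from flow(d,g), flow(g,b)
round 2: derive flow(g,d) via R1 from flow(g,b), flow(b,d)
round 3: derive flow(d,d) via R1 from flow(d,b), flow(b,d)

no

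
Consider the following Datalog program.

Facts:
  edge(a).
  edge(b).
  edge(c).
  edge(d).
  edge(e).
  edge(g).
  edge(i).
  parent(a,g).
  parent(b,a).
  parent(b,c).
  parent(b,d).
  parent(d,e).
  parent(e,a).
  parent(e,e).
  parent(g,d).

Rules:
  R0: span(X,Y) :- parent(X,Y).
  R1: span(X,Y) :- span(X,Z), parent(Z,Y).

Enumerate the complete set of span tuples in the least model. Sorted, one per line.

round 1: derive span(a,g) via R0 from parent(a,g)
round 1: derive span(b,a) via R0 from parent(b,a)
round 1: derive span(b,c) via R0 from parent(b,c)
round 1: derive span(b,d) via R0 from parent(b,d)
round 1: derive span(d,e) via R0 from parent(d,e)
round 1: derive span(e,a) via R0 from parent(e,a)
round 1: derive span(e,e) via R0 from parent(e,e)
round 1: derive span(g,d) via R0 from parent(g,d)
round 2: derive span(a,d) via R1 from span(a,g), parent(g,d)
round 2: derive span(b,e) via R1 from span(b,d), parent(d,e)
round 2: derive span(b,g) via R1 from span(b,a), parent(a,g)
round 2: derive span(d,a) via R1 from span(d,e), parent(e,a)
round 2: derive span(e,g) via R1 from span(e,a), parent(a,g)
round 2: derive span(g,e) via R1 from span(g,d), parent(d,e)
round 3: derive span(a,e) via R1 from span(a,d), parent(d,e)
round 3: derive span(d,g) via R1 from span(d,a), parent(a,g)
round 3: derive span(e,d) via R1 from span(e,g), parent(g,d)
round 3: derive span(g,a) via R1 from span(g,e), parent(e,a)
round 4: derive span(a,a) via R1 from span(a,e), parent(e,a)
round 4: derive span(d,d) via R1 from span(d,g), parent(g,d)
round 4: derive span(g,g) via R1 from span(g,a), parent(a,g)

span(a,a)
span(a,d)
span(a,e)
span(a,g)
span(b,a)
span(b,c)
span(b,d)
span(b,e)
span(b,g)
span(d,a)
span(d,d)
span(d,e)
span(d,g)
span(e,a)
span(e,d)
span(e,e)
span(e,g)
span(g,a)
span(g,d)
span(g,e)
span(g,g)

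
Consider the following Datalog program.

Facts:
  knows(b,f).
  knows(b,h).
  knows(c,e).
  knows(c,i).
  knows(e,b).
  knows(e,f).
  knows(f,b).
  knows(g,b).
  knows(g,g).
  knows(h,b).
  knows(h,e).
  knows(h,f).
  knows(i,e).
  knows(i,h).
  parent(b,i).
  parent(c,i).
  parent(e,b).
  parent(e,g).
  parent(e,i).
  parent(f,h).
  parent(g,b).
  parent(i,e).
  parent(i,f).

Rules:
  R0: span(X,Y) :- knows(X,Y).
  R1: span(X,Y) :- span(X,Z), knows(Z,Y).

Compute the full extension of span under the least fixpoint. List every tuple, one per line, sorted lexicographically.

round 1: derive span(b,f) via R0 from knows(b,f)
round 1: derive span(b,h) via R0 from knows(b,h)
round 1: derive span(c,e) via R0 from knows(c,e)
round 1: derive span(c,i) via R0 from knows(c,i)
round 1: derive span(e,b) via R0 from knows(e,b)
round 1: derive span(e,f) via R0 from knows(e,f)
round 1: derive span(f,b) via R0 from knows(f,b)
round 1: derive span(g,b) via R0 from knows(g,b)
round 1: derive span(g,g) via R0 from knows(g,g)
round 1: derive span(h,b) via R0 from knows(h,b)
round 1: derive span(h,e) via R0 from knows(h,e)
round 1: derive span(h,f) via R0 from knows(h,f)
round 1: derive span(i,e) via R0 from knows(i,e)
round 1: derive span(i,h) via R0 from knows(i,h)
round 2: derive span(b,b) via R1 from span(b,f), knows(f,b)
round 2: derive span(b,e) via R1 from span(b,h), knows(h,e)
round 2: derive span(c,b) via R1 from span(c,e), knows(e,b)
round 2: derive span(c,f) via R1 from span(c,e), knows(e,f)
round 2: derive span(c,h) via R1 from span(c,i), knows(i,h)
round 2: derive span(e,h) via R1 from span(e,b), knows(b,h)
round 2: derive span(f,f) via R1 from span(f,b), knows(b,f)
round 2: derive span(f,h) via R1 from span(f,b), knows(b,h)
round 2: derive span(g,f) via R1 from span(g,b), knows(b,f)
round 2: derive span(g,h) via R1 from span(g,b), knows(b,h)
round 2: derive span(h,h) via R1 from span(h,b), knows(b,h)
round 2: derive span(i,b) via R1 from span(i,e), knows(e,b)
round 2: derive span(i,f) via R1 from span(i,e), knows(e,f)
round 3: derive span(e,e) via R1 from span(e,h), knows(h,e)
round 3: derive span(f,e) via R1 from span(f,h), knows(h,e)
round 3: derive span(g,e) via R1 from span(g,h), knows(h,e)

span(b,b)
span(b,e)
span(b,f)
span(b,h)
span(c,b)
span(c,e)
span(c,f)
span(c,h)
span(c,i)
span(e,b)
span(e,e)
span(e,f)
span(e,h)
span(f,b)
span(f,e)
span(f,f)
span(f,h)
span(g,b)
span(g,e)
span(g,f)
span(g,g)
span(g,h)
span(h,b)
span(h,e)
span(h,f)
span(h,h)
span(i,b)
span(i,e)
span(i,f)
span(i,h)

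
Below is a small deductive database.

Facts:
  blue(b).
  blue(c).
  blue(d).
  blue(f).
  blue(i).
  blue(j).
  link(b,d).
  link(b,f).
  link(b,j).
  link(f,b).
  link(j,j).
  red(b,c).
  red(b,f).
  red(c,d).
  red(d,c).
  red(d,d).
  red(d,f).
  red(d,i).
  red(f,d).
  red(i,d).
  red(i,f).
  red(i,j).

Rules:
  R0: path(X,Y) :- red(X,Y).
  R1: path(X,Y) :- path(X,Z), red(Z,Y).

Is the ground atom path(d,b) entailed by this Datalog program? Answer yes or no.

no

round 1: derive path(b,c) via R0 from red(b,c)
round 1: derive path(b,f) via R0 from red(b,f)
round 1: derive path(c,d) via R0 from red(c,d)
round 1: derive path(d,c) via R0 from red(d,c)
round 1: derive path(d,d) via R0 from red(d,d)
round 1: derive path(d,f) via R0 from red(d,f)
round 1: derive path(d,i) via R0 from red(d,i)
round 1: derive path(f,d) via R0 from red(f,d)
round 1: derive path(i,d) via R0 from red(i,d)
round 1: derive path(i,f) via R0 from red(i,f)
round 1: derive path(i,j) via R0 from red(i,j)
round 2: derive path(b,d) via R1 from path(b,c), red(c,d)
round 2: derive path(c,c) via R1 from path(c,d), red(d,c)
round 2: derive path(c,f) via R1 from path(c,d), red(d,f)
round 2: derive path(c,i) via R1 from path(c,d), red(d,i)
round 2: derive path(d,j) via R1 from path(d,i), red(i,j)
round 2: derive path(f,c) via R1 from path(f,d), red(d,c)
round 2: derive path(f,f) via R1 from path(f,d), red(d,f)
round 2: derive path(f,i) via R1 from path(f,d), red(d,i)
round 2: derive path(i,c) via R1 from path(i,d), red(d,c)
round 2: derive path(i,i) via R1 from path(i,d), red(d,i)
round 3: derive path(b,i) via R1 from path(b,d), red(d,i)
round 3: derive path(c,j) via R1 from path(c,i), red(i,j)
round 3: derive path(f,j) via R1 from path(f,i), red(i,j)
round 4: derive path(b,j) via R1 from path(b,i), red(i,j)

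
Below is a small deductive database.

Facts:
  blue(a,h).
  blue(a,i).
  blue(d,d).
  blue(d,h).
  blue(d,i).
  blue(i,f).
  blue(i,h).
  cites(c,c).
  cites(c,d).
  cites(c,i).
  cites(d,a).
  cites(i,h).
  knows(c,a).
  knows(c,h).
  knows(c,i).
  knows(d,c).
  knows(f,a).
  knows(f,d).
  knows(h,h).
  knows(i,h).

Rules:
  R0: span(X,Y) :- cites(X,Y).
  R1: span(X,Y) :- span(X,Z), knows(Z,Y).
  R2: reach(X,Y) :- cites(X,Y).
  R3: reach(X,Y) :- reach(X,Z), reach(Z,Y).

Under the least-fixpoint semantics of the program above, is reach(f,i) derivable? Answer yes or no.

round 1: derive reach(c,c) via R2 from cites(c,c)
round 1: derive reach(c,d) via R2 from cites(c,d)
round 1: derive reach(c,i) via R2 from cites(c,i)
round 1: derive reach(d,a) via R2 from cites(d,a)
round 1: derive reach(i,h) via R2 from cites(i,h)
round 2: derive reach(c,a) via R3 from reach(c,d), reach(d,a)
round 2: derive reach(c,h) via R3 from reach(c,i), reach(i,h)

no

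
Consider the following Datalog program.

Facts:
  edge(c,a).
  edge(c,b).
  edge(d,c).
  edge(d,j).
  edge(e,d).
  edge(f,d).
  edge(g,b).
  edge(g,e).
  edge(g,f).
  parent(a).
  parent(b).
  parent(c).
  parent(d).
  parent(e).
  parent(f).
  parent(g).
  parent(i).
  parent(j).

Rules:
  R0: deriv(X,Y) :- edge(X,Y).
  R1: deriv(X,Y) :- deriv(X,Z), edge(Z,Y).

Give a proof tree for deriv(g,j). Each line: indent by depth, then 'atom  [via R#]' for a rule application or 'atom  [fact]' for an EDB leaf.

round 1: derive deriv(c,a) via R0 from edge(c,a)
round 1: derive deriv(c,b) via R0 from edge(c,b)
round 1: derive deriv(d,c) via R0 from edge(d,c)
round 1: derive deriv(d,j) via R0 from edge(d,j)
round 1: derive deriv(e,d) via R0 from edge(e,d)
round 1: derive deriv(f,d) via R0 from edge(f,d)
round 1: derive deriv(g,b) via R0 from edge(g,b)
round 1: derive deriv(g,e) via R0 from edge(g,e)
round 1: derive deriv(g,f) via R0 from edge(g,f)
round 2: derive deriv(d,a) via R1 from deriv(d,c), edge(c,a)
round 2: derive deriv(d,b) via R1 from deriv(d,c), edge(c,b)
round 2: derive deriv(e,c) via R1 from deriv(e,d), edge(d,c)
round 2: derive deriv(e,j) via R1 from deriv(e,d), edge(d,j)
round 2: derive deriv(f,c) via R1 from deriv(f,d), edge(d,c)
round 2: derive deriv(f,j) via R1 from deriv(f,d), edge(d,j)
round 2: derive deriv(g,d) via R1 from deriv(g,e), edge(e,d)
round 3: derive deriv(e,a) via R1 from deriv(e,c), edge(c,a)
round 3: derive deriv(e,b) via R1 from deriv(e,c), edge(c,b)
round 3: derive deriv(f,a) via R1 from deriv(f,c), edge(c,a)
round 3: derive deriv(f,b) via R1 from deriv(f,c), edge(c,b)
round 3: derive deriv(g,c) via R1 from deriv(g,d), edge(d,c)
round 3: derive deriv(g,j) via R1 from deriv(g,d), edge(d,j)
round 4: derive deriv(g,a) via R1 from deriv(g,c), edge(c,a)

deriv(g,j)  [via R1]
  deriv(g,d)  [via R1]
    deriv(g,e)  [via R0]
      edge(g,e)  [fact]
    edge(e,d)  [fact]
  edge(d,j)  [fact]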